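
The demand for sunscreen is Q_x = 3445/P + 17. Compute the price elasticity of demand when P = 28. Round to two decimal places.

-0.88

At P = 28, Q_x = 140.0357.
dQ_x/dP = −3445/P² = −4.3941.
Point elasticity E = (dQ_x/dP)·(P/Q_x) = -4.3941 × 28/140.0357 ≈ -0.88.
|E| < 1, so demand is inelastic at this price.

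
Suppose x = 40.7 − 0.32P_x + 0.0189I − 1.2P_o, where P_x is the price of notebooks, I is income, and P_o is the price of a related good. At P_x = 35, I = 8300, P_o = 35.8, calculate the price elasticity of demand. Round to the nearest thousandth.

-0.078

Evaluating quantity at (P_x, I, P_o) gives x = 40.7 − 0.32(35) + 0.0189(8300) − 1.2(35.8) = 40.7 − 11.2 + 156.87 − 42.96 = 143.41.
∂x/∂P_x = −0.32, so E_p = (−0.32)·(35/143.41) ≈ -0.078.
|E_p| < 1: demand is inelastic.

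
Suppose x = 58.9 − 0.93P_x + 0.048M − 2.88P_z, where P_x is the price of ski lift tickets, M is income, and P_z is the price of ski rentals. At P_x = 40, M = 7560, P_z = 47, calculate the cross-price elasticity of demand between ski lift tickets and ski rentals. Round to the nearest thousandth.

-0.543

First evaluate x: 58.9 − 0.93(40) + 0.048(7560) − 2.88(47) = 58.9 − 37.2 + 362.88 − 135.36 = 249.22.
∂x/∂P_z = −2.88, so E_xy = -2.88·(47/249.22) ≈ -0.543.
E_xy < 0: the goods are complements.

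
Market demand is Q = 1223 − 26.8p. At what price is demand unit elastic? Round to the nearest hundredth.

For linear demand Q = a − bp, E = −bp/(a − bp). |E| = 1 ⇒ bp = a − bp ⇒ p = a/(2b).
p = 1223/(2·26.8) ≈ 22.82.

22.82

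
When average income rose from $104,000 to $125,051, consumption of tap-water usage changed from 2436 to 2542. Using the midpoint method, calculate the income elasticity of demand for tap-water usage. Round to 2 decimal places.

0.23

%ΔQ = (2542 − 2436)/[(2436+2542)/2] = 106/2489 ≈ 0.0426.
%ΔI = (125,051 − 104,000)/[(104,000+125,051)/2] = 21051/114525.5 ≈ 0.1838.
E_I = %ΔQ/%ΔI ≈ 0.23.
E_I ∈ (0,1): normal good (necessity).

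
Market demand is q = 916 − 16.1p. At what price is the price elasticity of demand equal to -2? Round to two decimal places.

Set −bp/(a − bp) = −2 ⇒ bp = 2(a − bp) ⇒ bp(1+2) = 2·a.
p = 2·916/(16.1·3) ≈ 37.93.

37.93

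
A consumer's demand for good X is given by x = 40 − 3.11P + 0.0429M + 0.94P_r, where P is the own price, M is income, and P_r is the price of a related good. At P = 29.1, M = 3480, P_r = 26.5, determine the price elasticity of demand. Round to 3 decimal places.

-0.732

x = 40 − 3.11(29.1) + 0.0429(3480) + 0.94(26.5) = 40 − 90.501 + 149.292 + 24.91 = 123.701.
∂x/∂P = −3.11, so E_p = (−3.11)·(29.1/123.701) ≈ -0.732.
|E_p| < 1: demand is inelastic.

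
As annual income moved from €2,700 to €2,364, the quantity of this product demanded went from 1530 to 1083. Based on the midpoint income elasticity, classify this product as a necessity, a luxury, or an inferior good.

luxury

%ΔQ = (1083 − 1530)/[(1530+1083)/2] = -447/1306.5 ≈ -0.3421.
%ΔY = (2,364 − 2,700)/[(2,700+2,364)/2] = -336/2532 ≈ -0.1327.
E_I = %ΔQ/%ΔY ≈ 2.578.
E_I > 1: normal good (luxury).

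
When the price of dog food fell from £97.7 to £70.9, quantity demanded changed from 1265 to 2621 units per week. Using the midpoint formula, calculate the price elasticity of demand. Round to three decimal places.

-2.195

%Δq = (2621 − 1265)/[(1265 + 2621)/2] = 1356/1943 ≈ 0.6979.
%ΔP = (70.9 − 97.7)/[(97.7 + 70.9)/2] = -26.8/84.3 ≈ -0.3179.
Arc elasticity E = %Δq/%ΔP ≈ 0.6979/-0.3179 ≈ -2.195.
|E| > 1: demand is elastic over this range.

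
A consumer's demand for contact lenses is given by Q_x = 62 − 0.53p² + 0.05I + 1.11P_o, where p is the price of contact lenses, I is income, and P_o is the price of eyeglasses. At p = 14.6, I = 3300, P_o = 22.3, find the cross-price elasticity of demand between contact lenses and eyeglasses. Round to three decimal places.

At the given point, Q_x = 62 − 0.53(14.6)² + 0.05(3300) + 1.11(22.3) = 62 − 112.9748 + 165 + 24.753 = 138.7782.
∂Q_x/∂P_o = +1.11, so E_xy = 1.11·(22.3/138.7782) ≈ 0.178.
E_xy > 0: the goods are substitutes.

0.178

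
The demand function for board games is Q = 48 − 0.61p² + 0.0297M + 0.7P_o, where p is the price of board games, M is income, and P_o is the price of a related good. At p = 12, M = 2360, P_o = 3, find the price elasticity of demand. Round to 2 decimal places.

Substituting, Q = 48 − 0.61(12)² + 0.0297(2360) + 0.7(3) = 48 − 87.84 + 70.092 + 2.1 = 32.352.
∂Q/∂p = −2·0.61·p = -14.64, so E_p = -14.64·(12/32.352) ≈ -5.43.
|E_p| > 1: demand is elastic.

-5.43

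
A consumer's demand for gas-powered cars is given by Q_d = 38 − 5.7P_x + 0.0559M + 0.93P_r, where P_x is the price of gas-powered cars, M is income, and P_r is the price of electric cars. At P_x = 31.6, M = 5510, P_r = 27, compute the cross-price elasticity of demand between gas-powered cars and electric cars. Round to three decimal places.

Q_d = 38 − 5.7(31.6) + 0.0559(5510) + 0.93(27) = 38 − 180.12 + 308.009 + 25.11 = 190.999.
∂Q_d/∂P_r = +0.93, so E_xy = 0.93·(27/190.999) ≈ 0.131.
E_xy > 0: the goods are substitutes.

0.131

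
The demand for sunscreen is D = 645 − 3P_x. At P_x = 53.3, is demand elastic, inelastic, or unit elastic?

At P_x = 53.3, D = 485.1.
dD/dP_x = −3.
Point elasticity E = (dD/dP_x)·(P_x/D) = -3 × 53.3/485.1 ≈ -0.330.
|E| ≈ 0.330 < 1, so demand is inelastic.

inelastic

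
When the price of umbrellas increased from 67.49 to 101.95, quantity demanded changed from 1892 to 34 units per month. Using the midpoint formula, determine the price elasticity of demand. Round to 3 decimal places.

%Δq = (34 − 1892)/[(1892 + 34)/2] = -1858/963 ≈ -1.9294.
%ΔP = (101.95 − 67.49)/[(67.49 + 101.95)/2] = 34.46/84.72 ≈ 0.4068.
Arc elasticity E = %Δq/%ΔP ≈ -1.9294/0.4068 ≈ -4.743.
|E| > 1: demand is elastic over this range.

-4.743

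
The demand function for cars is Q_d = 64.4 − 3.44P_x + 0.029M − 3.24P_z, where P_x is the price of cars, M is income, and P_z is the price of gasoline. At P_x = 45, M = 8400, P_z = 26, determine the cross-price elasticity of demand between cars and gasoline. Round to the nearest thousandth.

Evaluating quantity at (P_x, M, P_z) gives Q_d = 64.4 − 3.44(45) + 0.029(8400) − 3.24(26) = 64.4 − 154.8 + 243.6 − 84.24 = 68.96.
∂Q_d/∂P_z = −3.24, so E_xy = -3.24·(26/68.96) ≈ -1.222.
E_xy < 0: the goods are complements.

-1.222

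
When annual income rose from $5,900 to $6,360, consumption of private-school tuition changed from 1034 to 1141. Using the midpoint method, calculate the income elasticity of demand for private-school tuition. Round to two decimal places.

1.31

%ΔQ = (1141 − 1034)/[(1034+1141)/2] = 107/1087.5 ≈ 0.0984.
%ΔM = (6,360 − 5,900)/[(5,900+6,360)/2] = 460/6130 ≈ 0.0750.
E_I = %ΔQ/%ΔM ≈ 1.31.
E_I > 1: normal good (luxury).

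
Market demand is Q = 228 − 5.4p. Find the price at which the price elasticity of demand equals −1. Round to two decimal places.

21.11

For linear demand Q = a − bp, E = −bp/(a − bp). |E| = 1 ⇒ bp = a − bp ⇒ p = a/(2b).
p = 228/(2·5.4) ≈ 21.11.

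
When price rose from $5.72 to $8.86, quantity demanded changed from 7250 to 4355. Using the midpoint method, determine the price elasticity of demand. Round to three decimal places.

%Δq = (4355 − 7250)/[(7250 + 4355)/2] = -2895/5802.5 ≈ -0.4989.
%ΔP = (8.86 − 5.72)/[(5.72 + 8.86)/2] = 3.14/7.29 ≈ 0.4307.
Arc elasticity E = %Δq/%ΔP ≈ -0.4989/0.4307 ≈ -1.158.
|E| > 1: demand is elastic over this range.

-1.158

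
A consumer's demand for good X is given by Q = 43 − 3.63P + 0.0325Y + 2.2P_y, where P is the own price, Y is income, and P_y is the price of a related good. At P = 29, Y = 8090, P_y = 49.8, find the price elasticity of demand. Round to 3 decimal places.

At the given point, Q = 43 − 3.63(29) + 0.0325(8090) + 2.2(49.8) = 43 − 105.27 + 262.925 + 109.56 = 310.215.
∂Q/∂P = −3.63, so E_p = (−3.63)·(29/310.215) ≈ -0.339.
|E_p| < 1: demand is inelastic.

-0.339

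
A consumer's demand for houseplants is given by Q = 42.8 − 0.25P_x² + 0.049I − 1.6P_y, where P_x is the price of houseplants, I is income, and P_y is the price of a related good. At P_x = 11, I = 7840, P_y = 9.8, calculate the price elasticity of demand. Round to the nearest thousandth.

-0.159

Substituting, Q = 42.8 − 0.25(11)² + 0.049(7840) − 1.6(9.8) = 42.8 − 30.25 + 384.16 − 15.68 = 381.03.
∂Q/∂P_x = −2·0.25·P_x = -5.5, so E_p = -5.5·(11/381.03) ≈ -0.159.
|E_p| < 1: demand is inelastic.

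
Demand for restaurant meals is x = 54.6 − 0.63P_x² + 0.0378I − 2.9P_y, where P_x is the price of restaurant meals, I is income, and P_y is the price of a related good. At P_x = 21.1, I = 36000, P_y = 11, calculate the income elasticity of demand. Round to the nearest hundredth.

1.23

First evaluate x: 54.6 − 0.63(21.1)² + 0.0378(36000) − 2.9(11) = 54.6 − 280.4823 + 1360.8 − 31.9 = 1103.0177.
∂x/∂I = +0.0378, so E_I = 0.0378·(36000/1103.0177) ≈ 1.23.
E_I > 1: normal good (luxury).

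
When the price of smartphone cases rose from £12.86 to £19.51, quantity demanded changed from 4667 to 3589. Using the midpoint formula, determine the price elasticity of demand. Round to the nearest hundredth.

-0.64

%Δq = (3589 − 4667)/[(4667 + 3589)/2] = -1078/4128 ≈ -0.2611.
%ΔP = (19.51 − 12.86)/[(12.86 + 19.51)/2] = 6.65/16.185 ≈ 0.4109.
Arc elasticity E = %Δq/%ΔP ≈ -0.2611/0.4109 ≈ -0.64.
|E| < 1: demand is inelastic over this range.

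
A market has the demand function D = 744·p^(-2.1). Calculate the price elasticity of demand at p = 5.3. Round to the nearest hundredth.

For a Cobb–Douglas (constant-elasticity) form D = A·p^α·…, the elasticity with respect to p equals the exponent α at every point.
Here the exponent on p is -2.1, so the price elasticity of demand is -2.10.

-2.10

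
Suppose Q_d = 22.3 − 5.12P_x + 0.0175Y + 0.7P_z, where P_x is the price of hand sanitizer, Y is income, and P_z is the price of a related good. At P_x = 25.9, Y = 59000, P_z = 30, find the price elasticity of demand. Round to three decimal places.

-0.141

Substituting, Q_d = 22.3 − 5.12(25.9) + 0.0175(59000) + 0.7(30) = 22.3 − 132.608 + 1032.5 + 21 = 943.192.
∂Q_d/∂P_x = −5.12, so E_p = (−5.12)·(25.9/943.192) ≈ -0.141.
|E_p| < 1: demand is inelastic.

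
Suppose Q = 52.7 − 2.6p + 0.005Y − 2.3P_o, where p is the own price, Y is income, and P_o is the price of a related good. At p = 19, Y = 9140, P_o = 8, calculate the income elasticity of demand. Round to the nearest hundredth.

1.49

Evaluating quantity at (p, Y, P_o) gives Q = 52.7 − 2.6(19) + 0.005(9140) − 2.3(8) = 52.7 − 49.4 + 45.7 − 18.4 = 30.6.
∂Q/∂Y = +0.005, so E_I = 0.005·(9140/30.6) ≈ 1.49.
E_I > 1: normal good (luxury).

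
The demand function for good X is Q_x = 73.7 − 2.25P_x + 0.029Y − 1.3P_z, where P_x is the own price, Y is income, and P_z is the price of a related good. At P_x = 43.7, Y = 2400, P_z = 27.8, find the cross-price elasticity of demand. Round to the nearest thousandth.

-4.091

Evaluating quantity at (P_x, Y, P_z) gives Q_x = 73.7 − 2.25(43.7) + 0.029(2400) − 1.3(27.8) = 73.7 − 98.325 + 69.6 − 36.14 = 8.835.
∂Q_x/∂P_z = −1.3, so E_xy = -1.3·(27.8/8.835) ≈ -4.091.
E_xy < 0: the goods are complements.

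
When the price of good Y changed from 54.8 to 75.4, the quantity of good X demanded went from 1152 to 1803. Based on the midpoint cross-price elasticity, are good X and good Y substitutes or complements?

substitutes

%ΔQ_x = (1803 − 1152)/[(1152+1803)/2] = 651/1477.5 ≈ 0.4406.
%ΔP_y = (75.4 − 54.8)/[(54.8+75.4)/2] ≈ 0.3164.
E_xy = 0.4406/0.3164 ≈ 1.392.
E_xy > 0, so the goods are substitutes.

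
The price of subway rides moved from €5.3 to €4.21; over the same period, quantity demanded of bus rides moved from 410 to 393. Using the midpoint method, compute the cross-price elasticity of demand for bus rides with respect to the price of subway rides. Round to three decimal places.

0.185

%ΔQ_x = (393 − 410)/[(410+393)/2] = -17/401.5 ≈ -0.0423.
%ΔP_y = (4.21 − 5.3)/[(5.3+4.21)/2] ≈ -0.2292.
E_xy = -0.0423/-0.2292 ≈ 0.185.
E_xy > 0, so bus rides and subway rides are substitutes.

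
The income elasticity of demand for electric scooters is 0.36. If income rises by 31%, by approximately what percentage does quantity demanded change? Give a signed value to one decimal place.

11.2

%ΔQ ≈ E × %ΔI = (0.36) × (31%) ≈ 11.2%.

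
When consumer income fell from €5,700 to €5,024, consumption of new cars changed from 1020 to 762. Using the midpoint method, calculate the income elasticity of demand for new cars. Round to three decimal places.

2.297

%ΔQ = (762 − 1020)/[(1020+762)/2] = -258/891 ≈ -0.2896.
%ΔI = (5,024 − 5,700)/[(5,700+5,024)/2] = -676/5362 ≈ -0.1261.
E_I = %ΔQ/%ΔI ≈ 2.297.
E_I > 1: normal good (luxury).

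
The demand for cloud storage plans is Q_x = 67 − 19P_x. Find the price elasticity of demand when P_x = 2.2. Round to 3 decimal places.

-1.659

At P_x = 2.2, Q_x = 25.2.
dQ_x/dP_x = −19.
Point elasticity E = (dQ_x/dP_x)·(P_x/Q_x) = -19 × 2.2/25.2 ≈ -1.659.
|E| > 1, so demand is elastic at this price.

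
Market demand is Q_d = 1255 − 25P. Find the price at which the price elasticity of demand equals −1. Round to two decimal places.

For linear demand Q_d = a − bP, E = −bP/(a − bP). |E| = 1 ⇒ bP = a − bP ⇒ P = a/(2b).
P = 1255/(2·25) = 25.10.

25.10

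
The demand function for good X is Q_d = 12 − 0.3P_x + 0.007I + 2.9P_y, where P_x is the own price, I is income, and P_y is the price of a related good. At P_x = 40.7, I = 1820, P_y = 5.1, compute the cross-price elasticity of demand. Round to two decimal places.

First evaluate Q_d: 12 − 0.3(40.7) + 0.007(1820) + 2.9(5.1) = 12 − 12.21 + 12.74 + 14.79 = 27.32.
∂Q_d/∂P_y = +2.9, so E_xy = 2.9·(5.1/27.32) ≈ 0.54.
E_xy > 0: the goods are substitutes.

0.54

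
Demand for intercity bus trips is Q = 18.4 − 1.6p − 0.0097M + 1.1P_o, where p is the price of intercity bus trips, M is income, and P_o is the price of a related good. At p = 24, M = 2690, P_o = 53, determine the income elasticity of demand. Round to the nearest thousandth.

-2.138

Substituting, Q = 18.4 − 1.6(24) − 0.0097(2690) + 1.1(53) = 18.4 − 38.4 − 26.093 + 58.3 = 12.207.
∂Q/∂M = −0.0097, so E_I = -0.0097·(2690/12.207) ≈ -2.138.
E_I < 0: inferior good.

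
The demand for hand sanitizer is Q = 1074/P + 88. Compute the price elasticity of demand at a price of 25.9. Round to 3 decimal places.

-0.320

At P = 25.9, Q = 129.4672.
dQ/dP = −1074/P² = −1.601.
Point elasticity E = (dQ/dP)·(P/Q) = -1.601 × 25.9/129.4672 ≈ -0.320.
|E| < 1, so demand is inelastic at this price.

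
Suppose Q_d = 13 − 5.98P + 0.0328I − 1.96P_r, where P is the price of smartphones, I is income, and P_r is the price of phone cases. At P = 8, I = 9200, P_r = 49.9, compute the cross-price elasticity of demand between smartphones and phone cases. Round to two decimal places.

First evaluate Q_d: 13 − 5.98(8) + 0.0328(9200) − 1.96(49.9) = 13 − 47.84 + 301.76 − 97.804 = 169.116.
∂Q_d/∂P_r = −1.96, so E_xy = -1.96·(49.9/169.116) ≈ -0.58.
E_xy < 0: the goods are complements.

-0.58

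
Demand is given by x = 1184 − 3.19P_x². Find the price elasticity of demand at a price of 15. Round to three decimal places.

-3.079

At P_x = 15, x = 466.25.
dx/dP_x = −2·3.19·P_x = −95.7.
Point elasticity E = (dx/dP_x)·(P_x/x) = -95.7 × 15/466.25 ≈ -3.079.
|E| > 1, so demand is elastic at this price.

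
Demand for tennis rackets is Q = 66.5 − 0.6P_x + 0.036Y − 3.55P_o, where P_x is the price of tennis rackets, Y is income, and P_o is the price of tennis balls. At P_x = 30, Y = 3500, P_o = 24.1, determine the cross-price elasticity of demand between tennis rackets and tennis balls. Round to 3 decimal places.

First evaluate Q: 66.5 − 0.6(30) + 0.036(3500) − 3.55(24.1) = 66.5 − 18 + 126 − 85.555 = 88.945.
∂Q/∂P_o = −3.55, so E_xy = -3.55·(24.1/88.945) ≈ -0.962.
E_xy < 0: the goods are complements.

-0.962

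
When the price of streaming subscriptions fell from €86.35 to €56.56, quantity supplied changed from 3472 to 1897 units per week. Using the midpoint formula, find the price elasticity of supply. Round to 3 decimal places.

%ΔQ = (1897 − 3472)/[(3472 + 1897)/2] = -1575/2684.5 ≈ -0.5867.
%Δp = (56.56 − 86.35)/[(86.35 + 56.56)/2] = -29.79/71.455 ≈ -0.4169.
Arc elasticity E = %ΔQ/%Δp ≈ -0.5867/-0.4169 ≈ 1.407.
|E| > 1: supply is elastic over this range.

1.407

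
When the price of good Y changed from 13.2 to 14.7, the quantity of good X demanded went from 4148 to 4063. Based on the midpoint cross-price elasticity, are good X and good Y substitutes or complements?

%ΔQ_x = (4063 − 4148)/[(4148+4063)/2] = -85/4105.5 ≈ -0.0207.
%ΔP_y = (14.7 − 13.2)/[(13.2+14.7)/2] ≈ 0.1075.
E_xy = -0.0207/0.1075 ≈ -0.193.
E_xy < 0, so the goods are complements.

complements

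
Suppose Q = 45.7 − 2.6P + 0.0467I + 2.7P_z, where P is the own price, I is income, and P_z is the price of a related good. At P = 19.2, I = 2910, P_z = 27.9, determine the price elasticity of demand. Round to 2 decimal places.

Substituting, Q = 45.7 − 2.6(19.2) + 0.0467(2910) + 2.7(27.9) = 45.7 − 49.92 + 135.897 + 75.33 = 207.007.
∂Q/∂P = −2.6, so E_p = (−2.6)·(19.2/207.007) ≈ -0.24.
|E_p| < 1: demand is inelastic.

-0.24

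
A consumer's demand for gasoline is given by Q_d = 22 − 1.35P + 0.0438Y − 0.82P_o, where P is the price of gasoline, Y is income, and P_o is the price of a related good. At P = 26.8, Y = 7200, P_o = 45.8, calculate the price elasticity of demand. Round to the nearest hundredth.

Q_d = 22 − 1.35(26.8) + 0.0438(7200) − 0.82(45.8) = 22 − 36.18 + 315.36 − 37.556 = 263.624.
∂Q_d/∂P = −1.35, so E_p = (−1.35)·(26.8/263.624) ≈ -0.14.
|E_p| < 1: demand is inelastic.

-0.14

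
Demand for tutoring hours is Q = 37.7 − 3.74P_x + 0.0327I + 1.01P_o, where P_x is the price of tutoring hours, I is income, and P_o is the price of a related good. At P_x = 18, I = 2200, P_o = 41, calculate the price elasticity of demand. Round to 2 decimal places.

At the given point, Q = 37.7 − 3.74(18) + 0.0327(2200) + 1.01(41) = 37.7 − 67.32 + 71.94 + 41.41 = 83.73.
∂Q/∂P_x = −3.74, so E_p = (−3.74)·(18/83.73) ≈ -0.80.
|E_p| < 1: demand is inelastic.

-0.80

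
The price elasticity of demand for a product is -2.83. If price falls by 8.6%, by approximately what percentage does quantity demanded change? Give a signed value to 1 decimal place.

%ΔQ ≈ E × %ΔP = (-2.83) × (-8.6%) ≈ 24.3%.

24.3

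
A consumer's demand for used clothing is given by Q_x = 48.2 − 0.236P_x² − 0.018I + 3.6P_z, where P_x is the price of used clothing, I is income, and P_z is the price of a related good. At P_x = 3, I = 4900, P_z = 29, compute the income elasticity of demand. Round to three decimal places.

At the given point, Q_x = 48.2 − 0.236(3)² − 0.018(4900) + 3.6(29) = 48.2 − 2.124 − 88.2 + 104.4 = 62.276.
∂Q_x/∂I = −0.018, so E_I = -0.018·(4900/62.276) ≈ -1.416.
E_I < 0: inferior good.

-1.416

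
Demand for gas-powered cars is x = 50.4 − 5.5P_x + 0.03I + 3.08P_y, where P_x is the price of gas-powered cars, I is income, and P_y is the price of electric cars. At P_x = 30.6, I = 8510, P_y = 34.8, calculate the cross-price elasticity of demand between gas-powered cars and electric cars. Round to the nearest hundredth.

First evaluate x: 50.4 − 5.5(30.6) + 0.03(8510) + 3.08(34.8) = 50.4 − 168.3 + 255.3 + 107.184 = 244.584.
∂x/∂P_y = +3.08, so E_xy = 3.08·(34.8/244.584) ≈ 0.44.
E_xy > 0: the goods are substitutes.

0.44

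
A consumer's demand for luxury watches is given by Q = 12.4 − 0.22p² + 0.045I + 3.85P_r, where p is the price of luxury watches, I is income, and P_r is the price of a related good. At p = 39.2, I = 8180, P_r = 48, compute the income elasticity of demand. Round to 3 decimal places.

1.620

Substituting, Q = 12.4 − 0.22(39.2)² + 0.045(8180) + 3.85(48) = 12.4 − 338.0608 + 368.1 + 184.8 = 227.2392.
∂Q/∂I = +0.045, so E_I = 0.045·(8180/227.2392) ≈ 1.620.
E_I > 1: normal good (luxury).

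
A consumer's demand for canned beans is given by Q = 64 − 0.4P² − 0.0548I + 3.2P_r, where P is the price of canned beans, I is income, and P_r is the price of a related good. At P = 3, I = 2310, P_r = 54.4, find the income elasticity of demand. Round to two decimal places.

Q = 64 − 0.4(3)² − 0.0548(2310) + 3.2(54.4) = 64 − 3.6 − 126.588 + 174.08 = 107.892.
∂Q/∂I = −0.0548, so E_I = -0.0548·(2310/107.892) ≈ -1.17.
E_I < 0: inferior good.

-1.17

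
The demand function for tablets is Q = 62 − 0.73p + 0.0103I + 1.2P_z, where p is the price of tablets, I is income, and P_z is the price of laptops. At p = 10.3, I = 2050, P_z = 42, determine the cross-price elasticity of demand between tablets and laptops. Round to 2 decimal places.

0.40

At the given point, Q = 62 − 0.73(10.3) + 0.0103(2050) + 1.2(42) = 62 − 7.519 + 21.115 + 50.4 = 125.996.
∂Q/∂P_z = +1.2, so E_xy = 1.2·(42/125.996) ≈ 0.40.
E_xy > 0: the goods are substitutes.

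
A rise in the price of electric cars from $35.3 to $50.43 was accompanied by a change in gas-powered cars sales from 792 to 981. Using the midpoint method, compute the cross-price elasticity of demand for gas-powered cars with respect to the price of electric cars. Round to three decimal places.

0.604

%ΔQ_x = (981 − 792)/[(792+981)/2] = 189/886.5 ≈ 0.2132.
%ΔP_y = (50.43 − 35.3)/[(35.3+50.43)/2] ≈ 0.3530.
E_xy = 0.2132/0.3530 ≈ 0.604.
E_xy > 0, so gas-powered cars and electric cars are substitutes.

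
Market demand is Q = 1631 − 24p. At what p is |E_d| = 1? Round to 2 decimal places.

For linear demand Q = a − bp, E = −bp/(a − bp). |E| = 1 ⇒ bp = a − bp ⇒ p = a/(2b).
p = 1631/(2·24) ≈ 33.98.

33.98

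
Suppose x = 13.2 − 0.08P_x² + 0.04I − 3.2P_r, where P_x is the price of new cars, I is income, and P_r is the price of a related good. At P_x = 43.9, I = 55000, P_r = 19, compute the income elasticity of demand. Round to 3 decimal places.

1.101

x = 13.2 − 0.08(43.9)² + 0.04(55000) − 3.2(19) = 13.2 − 154.1768 + 2200 − 60.8 = 1998.2232.
∂x/∂I = +0.04, so E_I = 0.04·(55000/1998.2232) ≈ 1.101.
E_I > 1: normal good (luxury).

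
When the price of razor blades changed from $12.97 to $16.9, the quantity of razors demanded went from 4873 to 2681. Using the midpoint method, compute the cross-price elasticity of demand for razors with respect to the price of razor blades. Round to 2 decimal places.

-2.21

%ΔQ_x = (2681 − 4873)/[(4873+2681)/2] = -2192/3777 ≈ -0.5804.
%ΔP_y = (16.9 − 12.97)/[(12.97+16.9)/2] ≈ 0.2631.
E_xy = -0.5804/0.2631 ≈ -2.21.
E_xy < 0, so razors and razor blades are complements.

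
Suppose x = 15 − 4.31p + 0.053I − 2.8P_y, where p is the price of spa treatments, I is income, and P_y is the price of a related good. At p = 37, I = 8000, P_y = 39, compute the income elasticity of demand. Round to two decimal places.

2.49

At the given point, x = 15 − 4.31(37) + 0.053(8000) − 2.8(39) = 15 − 159.47 + 424 − 109.2 = 170.33.
∂x/∂I = +0.053, so E_I = 0.053·(8000/170.33) ≈ 2.49.
E_I > 1: normal good (luxury).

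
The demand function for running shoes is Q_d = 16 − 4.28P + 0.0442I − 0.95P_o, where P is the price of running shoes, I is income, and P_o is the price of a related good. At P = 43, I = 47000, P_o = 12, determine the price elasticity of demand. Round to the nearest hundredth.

Evaluating quantity at (P, I, P_o) gives Q_d = 16 − 4.28(43) + 0.0442(47000) − 0.95(12) = 16 − 184.04 + 2077.4 − 11.4 = 1897.96.
∂Q_d/∂P = −4.28, so E_p = (−4.28)·(43/1897.96) ≈ -0.10.
|E_p| < 1: demand is inelastic.

-0.10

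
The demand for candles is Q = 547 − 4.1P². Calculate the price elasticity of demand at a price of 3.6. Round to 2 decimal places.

At P = 3.6, Q = 493.864.
dQ/dP = −2·4.1·P = −29.52.
Point elasticity E = (dQ/dP)·(P/Q) = -29.52 × 3.6/493.864 ≈ -0.22.
|E| < 1, so demand is inelastic at this price.

-0.22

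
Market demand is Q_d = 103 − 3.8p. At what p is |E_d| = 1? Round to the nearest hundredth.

13.55

For linear demand Q_d = a − bp, E = −bp/(a − bp). |E| = 1 ⇒ bp = a − bp ⇒ p = a/(2b).
p = 103/(2·3.8) ≈ 13.55.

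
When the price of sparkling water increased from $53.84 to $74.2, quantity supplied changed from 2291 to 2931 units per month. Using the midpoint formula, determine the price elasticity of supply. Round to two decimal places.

%ΔQ = (2931 − 2291)/[(2291 + 2931)/2] = 640/2611 ≈ 0.2451.
%Δp = (74.2 − 53.84)/[(53.84 + 74.2)/2] = 20.36/64.02 ≈ 0.3180.
Arc elasticity E = %ΔQ/%Δp ≈ 0.2451/0.3180 ≈ 0.77.
|E| < 1: supply is inelastic over this range.

0.77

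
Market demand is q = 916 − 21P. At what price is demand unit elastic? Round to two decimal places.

21.81

For linear demand q = a − bP, E = −bP/(a − bP). |E| = 1 ⇒ bP = a − bP ⇒ P = a/(2b).
P = 916/(2·21) ≈ 21.81.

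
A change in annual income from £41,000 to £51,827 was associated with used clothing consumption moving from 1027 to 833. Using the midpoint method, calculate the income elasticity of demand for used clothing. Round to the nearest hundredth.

-0.89

%ΔQ = (833 − 1027)/[(1027+833)/2] = -194/930 ≈ -0.2086.
%ΔI = (51,827 − 41,000)/[(41,000+51,827)/2] = 10827/46413.5 ≈ 0.2333.
E_I = %ΔQ/%ΔI ≈ -0.89.
E_I < 0: inferior good.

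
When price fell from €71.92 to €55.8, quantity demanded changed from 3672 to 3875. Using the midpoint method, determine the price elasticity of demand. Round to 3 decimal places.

%Δq = (3875 − 3672)/[(3672 + 3875)/2] = 203/3773.5 ≈ 0.0538.
%Δp = (55.8 − 71.92)/[(71.92 + 55.8)/2] = -16.12/63.86 ≈ -0.2524.
Arc elasticity E = %Δq/%Δp ≈ 0.0538/-0.2524 ≈ -0.213.
|E| < 1: demand is inelastic over this range.

-0.213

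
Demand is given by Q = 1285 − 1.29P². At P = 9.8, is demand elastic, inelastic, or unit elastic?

At P = 9.8, Q = 1161.1084.
dQ/dP = −2·1.29·P = −25.284.
Point elasticity E = (dQ/dP)·(P/Q) = -25.284 × 9.8/1161.1084 ≈ -0.213.
|E| ≈ 0.213 < 1, so demand is inelastic.

inelastic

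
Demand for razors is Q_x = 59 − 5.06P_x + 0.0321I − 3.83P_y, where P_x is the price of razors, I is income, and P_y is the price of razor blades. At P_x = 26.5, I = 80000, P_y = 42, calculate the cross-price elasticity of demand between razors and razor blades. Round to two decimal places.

Evaluating quantity at (P_x, I, P_y) gives Q_x = 59 − 5.06(26.5) + 0.0321(80000) − 3.83(42) = 59 − 134.09 + 2568 − 160.86 = 2332.05.
∂Q_x/∂P_y = −3.83, so E_xy = -3.83·(42/2332.05) ≈ -0.07.
E_xy < 0: the goods are complements.

-0.07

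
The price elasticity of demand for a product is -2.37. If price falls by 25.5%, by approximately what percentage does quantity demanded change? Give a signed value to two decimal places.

%ΔQ ≈ E × %ΔP = (-2.37) × (-25.5%) ≈ 60.44%.

60.44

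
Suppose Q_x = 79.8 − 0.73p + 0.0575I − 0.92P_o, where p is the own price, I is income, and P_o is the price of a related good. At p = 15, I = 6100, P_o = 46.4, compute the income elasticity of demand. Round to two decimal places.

Evaluating quantity at (p, I, P_o) gives Q_x = 79.8 − 0.73(15) + 0.0575(6100) − 0.92(46.4) = 79.8 − 10.95 + 350.75 − 42.688 = 376.912.
∂Q_x/∂I = +0.0575, so E_I = 0.0575·(6100/376.912) ≈ 0.93.
E_I ∈ (0,1): normal good (necessity).

0.93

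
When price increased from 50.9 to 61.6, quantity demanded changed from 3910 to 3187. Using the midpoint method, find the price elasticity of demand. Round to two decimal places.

%ΔQ = (3187 − 3910)/[(3910 + 3187)/2] = -723/3548.5 ≈ -0.2037.
%Δp = (61.6 − 50.9)/[(50.9 + 61.6)/2] = 10.7/56.25 ≈ 0.1902.
Arc elasticity E = %ΔQ/%Δp ≈ -0.2037/0.1902 ≈ -1.07.
|E| > 1: demand is elastic over this range.

-1.07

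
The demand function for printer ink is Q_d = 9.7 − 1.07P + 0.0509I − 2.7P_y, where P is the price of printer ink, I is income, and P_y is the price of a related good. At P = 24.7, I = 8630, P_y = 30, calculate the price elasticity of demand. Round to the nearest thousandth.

First evaluate Q_d: 9.7 − 1.07(24.7) + 0.0509(8630) − 2.7(30) = 9.7 − 26.429 + 439.267 − 81 = 341.538.
∂Q_d/∂P = −1.07, so E_p = (−1.07)·(24.7/341.538) ≈ -0.077.
|E_p| < 1: demand is inelastic.

-0.077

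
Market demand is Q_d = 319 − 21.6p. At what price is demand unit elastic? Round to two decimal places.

For linear demand Q_d = a − bp, E = −bp/(a − bp). |E| = 1 ⇒ bp = a − bp ⇒ p = a/(2b).
p = 319/(2·21.6) ≈ 7.38.

7.38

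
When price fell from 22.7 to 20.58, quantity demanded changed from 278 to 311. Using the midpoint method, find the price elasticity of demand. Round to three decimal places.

-1.144

%Δq = (311 − 278)/[(278 + 311)/2] = 33/294.5 ≈ 0.1121.
%ΔP = (20.58 − 22.7)/[(22.7 + 20.58)/2] = -2.12/21.64 ≈ -0.0980.
Arc elasticity E = %Δq/%ΔP ≈ 0.1121/-0.0980 ≈ -1.144.
|E| > 1: demand is elastic over this range.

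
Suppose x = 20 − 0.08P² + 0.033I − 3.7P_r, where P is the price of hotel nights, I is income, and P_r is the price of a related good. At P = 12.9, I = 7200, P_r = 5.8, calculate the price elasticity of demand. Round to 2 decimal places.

Evaluating quantity at (P, I, P_r) gives x = 20 − 0.08(12.9)² + 0.033(7200) − 3.7(5.8) = 20 − 13.3128 + 237.6 − 21.46 = 222.8272.
∂x/∂P = −2·0.08·P = -2.064, so E_p = -2.064·(12.9/222.8272) ≈ -0.12.
|E_p| < 1: demand is inelastic.

-0.12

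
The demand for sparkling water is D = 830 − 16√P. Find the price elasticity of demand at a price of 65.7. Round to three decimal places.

-0.093

At P = 65.7, D = 700.3111.
dD/dP = −16/(2√P) = −16/(2·8.1056).
Point elasticity E = (dD/dP)·(P/D) = -0.987 × 65.7/700.3111 ≈ -0.093.
|E| < 1, so demand is inelastic at this price.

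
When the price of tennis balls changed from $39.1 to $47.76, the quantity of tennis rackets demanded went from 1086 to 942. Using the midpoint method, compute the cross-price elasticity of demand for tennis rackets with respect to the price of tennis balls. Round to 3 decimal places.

%ΔQ_x = (942 − 1086)/[(1086+942)/2] = -144/1014 ≈ -0.1420.
%ΔP_y = (47.76 − 39.1)/[(39.1+47.76)/2] ≈ 0.1994.
E_xy = -0.1420/0.1994 ≈ -0.712.
E_xy < 0, so tennis rackets and tennis balls are complements.

-0.712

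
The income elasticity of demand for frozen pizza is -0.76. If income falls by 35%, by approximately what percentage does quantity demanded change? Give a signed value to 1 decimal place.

%ΔQ ≈ E × %ΔI = (-0.76) × (-35%) = 26.6%.

26.6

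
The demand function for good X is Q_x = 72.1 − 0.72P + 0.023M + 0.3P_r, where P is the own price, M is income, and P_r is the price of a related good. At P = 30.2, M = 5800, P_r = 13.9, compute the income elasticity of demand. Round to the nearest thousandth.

0.710

Evaluating quantity at (P, M, P_r) gives Q_x = 72.1 − 0.72(30.2) + 0.023(5800) + 0.3(13.9) = 72.1 − 21.744 + 133.4 + 4.17 = 187.926.
∂Q_x/∂M = +0.023, so E_I = 0.023·(5800/187.926) ≈ 0.710.
E_I ∈ (0,1): normal good (necessity).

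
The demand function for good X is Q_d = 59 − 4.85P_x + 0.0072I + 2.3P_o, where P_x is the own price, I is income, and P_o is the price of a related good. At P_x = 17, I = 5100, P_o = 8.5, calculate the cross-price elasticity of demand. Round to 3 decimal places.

First evaluate Q_d: 59 − 4.85(17) + 0.0072(5100) + 2.3(8.5) = 59 − 82.45 + 36.72 + 19.55 = 32.82.
∂Q_d/∂P_o = +2.3, so E_xy = 2.3·(8.5/32.82) ≈ 0.596.
E_xy > 0: the goods are substitutes.

0.596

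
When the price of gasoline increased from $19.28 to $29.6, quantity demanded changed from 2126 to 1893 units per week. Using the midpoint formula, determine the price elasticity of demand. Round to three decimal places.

%ΔQ = (1893 − 2126)/[(2126 + 1893)/2] = -233/2009.5 ≈ -0.1159.
%Δp = (29.6 − 19.28)/[(19.28 + 29.6)/2] = 10.32/24.44 ≈ 0.4223.
Arc elasticity E = %ΔQ/%Δp ≈ -0.1159/0.4223 ≈ -0.275.
|E| < 1: demand is inelastic over this range.

-0.275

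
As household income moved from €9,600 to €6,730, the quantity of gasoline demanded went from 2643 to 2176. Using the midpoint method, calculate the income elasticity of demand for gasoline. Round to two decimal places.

%ΔQ = (2176 − 2643)/[(2643+2176)/2] = -467/2409.5 ≈ -0.1938.
%ΔM = (6,730 − 9,600)/[(9,600+6,730)/2] = -2870/8165 ≈ -0.3515.
E_I = %ΔQ/%ΔM ≈ 0.55.
E_I ∈ (0,1): normal good (necessity).

0.55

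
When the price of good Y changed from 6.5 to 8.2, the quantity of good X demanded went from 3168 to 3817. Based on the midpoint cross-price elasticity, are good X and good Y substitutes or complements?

substitutes

%ΔQ_x = (3817 − 3168)/[(3168+3817)/2] = 649/3492.5 ≈ 0.1858.
%ΔP_y = (8.2 − 6.5)/[(6.5+8.2)/2] ≈ 0.2313.
E_xy = 0.1858/0.2313 ≈ 0.803.
E_xy > 0, so the goods are substitutes.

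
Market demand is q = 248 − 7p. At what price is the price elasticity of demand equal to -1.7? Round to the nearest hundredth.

22.31

Set −bp/(a − bp) = −1.7 ⇒ bp = 1.7(a − bp) ⇒ bp(1+1.7) = 1.7·a.
p = 1.7·248/(7·2.7) ≈ 22.31.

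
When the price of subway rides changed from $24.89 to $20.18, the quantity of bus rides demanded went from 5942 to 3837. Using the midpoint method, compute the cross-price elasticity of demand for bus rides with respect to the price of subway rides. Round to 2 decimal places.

2.06

%ΔQ_x = (3837 − 5942)/[(5942+3837)/2] = -2105/4889.5 ≈ -0.4305.
%ΔP_y = (20.18 − 24.89)/[(24.89+20.18)/2] ≈ -0.2090.
E_xy = -0.4305/-0.2090 ≈ 2.06.
E_xy > 0, so bus rides and subway rides are substitutes.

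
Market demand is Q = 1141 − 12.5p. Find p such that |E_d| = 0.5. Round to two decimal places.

30.43

Set −bp/(a − bp) = −0.5 ⇒ bp = 0.5(a − bp) ⇒ bp(1+0.5) = 0.5·a.
p = 0.5·1141/(12.5·1.5) ≈ 30.43.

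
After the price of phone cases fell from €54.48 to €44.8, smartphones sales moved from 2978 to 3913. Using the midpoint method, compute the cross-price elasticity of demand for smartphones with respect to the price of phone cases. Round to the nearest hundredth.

%ΔQ_x = (3913 − 2978)/[(2978+3913)/2] = 935/3445.5 ≈ 0.2714.
%ΔP_y = (44.8 − 54.48)/[(54.48+44.8)/2] ≈ -0.1950.
E_xy = 0.2714/-0.1950 ≈ -1.39.
E_xy < 0, so smartphones and phone cases are complements.

-1.39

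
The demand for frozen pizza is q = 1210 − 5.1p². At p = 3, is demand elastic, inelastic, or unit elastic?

inelastic

At p = 3, q = 1164.1.
dq/dp = −2·5.1·p = −30.6.
Point elasticity E = (dq/dp)·(p/q) = -30.6 × 3/1164.1 ≈ -0.079.
|E| ≈ 0.079 < 1, so demand is inelastic.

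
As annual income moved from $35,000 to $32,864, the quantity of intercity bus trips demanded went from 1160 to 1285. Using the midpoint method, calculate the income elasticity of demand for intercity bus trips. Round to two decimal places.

%ΔQ = (1285 − 1160)/[(1160+1285)/2] = 125/1222.5 ≈ 0.1022.
%ΔI = (32,864 − 35,000)/[(35,000+32,864)/2] = -2136/33932 ≈ -0.0629.
E_I = %ΔQ/%ΔI ≈ -1.62.
E_I < 0: inferior good.

-1.62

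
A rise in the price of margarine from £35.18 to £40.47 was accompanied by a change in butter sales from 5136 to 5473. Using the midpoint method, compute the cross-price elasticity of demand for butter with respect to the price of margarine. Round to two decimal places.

0.45

%ΔQ_x = (5473 − 5136)/[(5136+5473)/2] = 337/5304.5 ≈ 0.0635.
%ΔP_y = (40.47 − 35.18)/[(35.18+40.47)/2] ≈ 0.1399.
E_xy = 0.0635/0.1399 ≈ 0.45.
E_xy > 0, so butter and margarine are substitutes.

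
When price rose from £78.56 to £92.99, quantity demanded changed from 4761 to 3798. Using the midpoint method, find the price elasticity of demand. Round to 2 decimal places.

-1.34

%ΔQ = (3798 − 4761)/[(4761 + 3798)/2] = -963/4279.5 ≈ -0.2250.
%ΔP = (92.99 − 78.56)/[(78.56 + 92.99)/2] = 14.43/85.775 ≈ 0.1682.
Arc elasticity E = %ΔQ/%ΔP ≈ -0.2250/0.1682 ≈ -1.34.
|E| > 1: demand is elastic over this range.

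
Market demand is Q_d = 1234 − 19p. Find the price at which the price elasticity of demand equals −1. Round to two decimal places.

32.47

For linear demand Q_d = a − bp, E = −bp/(a − bp). |E| = 1 ⇒ bp = a − bp ⇒ p = a/(2b).
p = 1234/(2·19) ≈ 32.47.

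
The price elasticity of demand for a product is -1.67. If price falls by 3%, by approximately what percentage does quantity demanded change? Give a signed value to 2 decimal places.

5.01

%ΔQ ≈ E × %ΔP = (-1.67) × (-3%) = 5.01%.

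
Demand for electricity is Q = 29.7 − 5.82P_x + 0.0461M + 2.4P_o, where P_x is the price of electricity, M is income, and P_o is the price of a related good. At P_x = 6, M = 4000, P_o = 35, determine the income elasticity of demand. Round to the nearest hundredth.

Evaluating quantity at (P_x, M, P_o) gives Q = 29.7 − 5.82(6) + 0.0461(4000) + 2.4(35) = 29.7 − 34.92 + 184.4 + 84 = 263.18.
∂Q/∂M = +0.0461, so E_I = 0.0461·(4000/263.18) ≈ 0.70.
E_I ∈ (0,1): normal good (necessity).

0.70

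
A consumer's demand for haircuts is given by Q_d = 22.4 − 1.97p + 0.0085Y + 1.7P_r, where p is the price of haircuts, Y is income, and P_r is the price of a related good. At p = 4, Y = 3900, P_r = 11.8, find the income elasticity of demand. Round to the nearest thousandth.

0.489

At the given point, Q_d = 22.4 − 1.97(4) + 0.0085(3900) + 1.7(11.8) = 22.4 − 7.88 + 33.15 + 20.06 = 67.73.
∂Q_d/∂Y = +0.0085, so E_I = 0.0085·(3900/67.73) ≈ 0.489.
E_I ∈ (0,1): normal good (necessity).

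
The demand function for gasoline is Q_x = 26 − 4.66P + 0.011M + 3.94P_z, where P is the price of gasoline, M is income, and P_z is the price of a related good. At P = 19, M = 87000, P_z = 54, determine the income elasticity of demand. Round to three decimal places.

Evaluating quantity at (P, M, P_z) gives Q_x = 26 − 4.66(19) + 0.011(87000) + 3.94(54) = 26 − 88.54 + 957 + 212.76 = 1107.22.
∂Q_x/∂M = +0.011, so E_I = 0.011·(87000/1107.22) ≈ 0.864.
E_I ∈ (0,1): normal good (necessity).

0.864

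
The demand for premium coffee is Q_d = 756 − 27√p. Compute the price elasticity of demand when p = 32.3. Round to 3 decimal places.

-0.127

At p = 32.3, Q_d = 602.5507.
dQ_d/dp = −27/(2√p) = −27/(2·5.6833).
Point elasticity E = (dQ_d/dp)·(p/Q_d) = -2.3754 × 32.3/602.5507 ≈ -0.127.
|E| < 1, so demand is inelastic at this price.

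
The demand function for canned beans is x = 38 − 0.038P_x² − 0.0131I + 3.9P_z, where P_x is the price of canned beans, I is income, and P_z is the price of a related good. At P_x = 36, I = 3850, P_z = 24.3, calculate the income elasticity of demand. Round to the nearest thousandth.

At the given point, x = 38 − 0.038(36)² − 0.0131(3850) + 3.9(24.3) = 38 − 49.248 − 50.435 + 94.77 = 33.087.
∂x/∂I = −0.0131, so E_I = -0.0131·(3850/33.087) ≈ -1.524.
E_I < 0: inferior good.

-1.524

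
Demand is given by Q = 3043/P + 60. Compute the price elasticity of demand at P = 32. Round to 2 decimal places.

-0.61

At P = 32, Q = 155.0938.
dQ/dP = −3043/P² = −2.9717.
Point elasticity E = (dQ/dP)·(P/Q) = -2.9717 × 32/155.0938 ≈ -0.61.
|E| < 1, so demand is inelastic at this price.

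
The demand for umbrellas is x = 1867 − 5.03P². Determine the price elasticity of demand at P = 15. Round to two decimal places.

At P = 15, x = 735.25.
dx/dP = −2·5.03·P = −150.9.
Point elasticity E = (dx/dP)·(P/x) = -150.9 × 15/735.25 ≈ -3.08.
|E| > 1, so demand is elastic at this price.

-3.08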